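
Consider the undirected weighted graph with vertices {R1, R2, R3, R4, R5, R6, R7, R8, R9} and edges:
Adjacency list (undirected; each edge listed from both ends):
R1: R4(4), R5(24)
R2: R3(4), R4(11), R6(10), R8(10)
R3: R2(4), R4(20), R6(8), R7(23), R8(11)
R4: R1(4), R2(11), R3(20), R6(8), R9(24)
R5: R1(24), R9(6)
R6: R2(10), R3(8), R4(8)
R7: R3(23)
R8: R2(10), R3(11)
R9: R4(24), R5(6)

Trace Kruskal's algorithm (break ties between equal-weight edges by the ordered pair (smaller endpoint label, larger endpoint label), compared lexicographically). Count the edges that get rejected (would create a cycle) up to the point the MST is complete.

Kruskal's algorithm — process edges by increasing weight (ties by edge label):
R1—R4 (4): add — endpoints in different components.
R2—R3 (4): add — endpoints in different components.
R5—R9 (6): add — endpoints in different components.
R3—R6 (8): add — endpoints in different components.
R4—R6 (8): add — endpoints in different components.
R2—R6 (10): skip — R2 and R6 already connected.
R2—R8 (10): add — endpoints in different components.
R2—R4 (11): skip — R4 and R2 already connected.
R3—R8 (11): skip — R3 and R8 already connected.
R3—R4 (20): skip — R4 and R3 already connected.
R3—R7 (23): add — endpoints in different components.
R1—R5 (24): add — endpoints in different components.
Edges rejected before the tree was complete: 4.

4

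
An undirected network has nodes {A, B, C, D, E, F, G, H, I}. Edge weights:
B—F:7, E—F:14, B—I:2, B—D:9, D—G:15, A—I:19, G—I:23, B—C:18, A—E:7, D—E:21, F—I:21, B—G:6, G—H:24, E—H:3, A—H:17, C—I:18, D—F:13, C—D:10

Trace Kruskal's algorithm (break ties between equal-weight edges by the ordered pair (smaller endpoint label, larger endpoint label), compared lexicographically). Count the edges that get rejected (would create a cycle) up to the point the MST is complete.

Kruskal's algorithm — process edges by increasing weight (ties by edge label):
B—I (2): add — endpoints in different components.
E—H (3): add — endpoints in different components.
B—G (6): add — endpoints in different components.
A—E (7): add — endpoints in different components.
B—F (7): add — endpoints in different components.
B—D (9): add — endpoints in different components.
C—D (10): add — endpoints in different components.
D—F (13): skip — D and F already connected.
E—F (14): add — endpoints in different components.
Edges rejected before the tree was complete: 1.

1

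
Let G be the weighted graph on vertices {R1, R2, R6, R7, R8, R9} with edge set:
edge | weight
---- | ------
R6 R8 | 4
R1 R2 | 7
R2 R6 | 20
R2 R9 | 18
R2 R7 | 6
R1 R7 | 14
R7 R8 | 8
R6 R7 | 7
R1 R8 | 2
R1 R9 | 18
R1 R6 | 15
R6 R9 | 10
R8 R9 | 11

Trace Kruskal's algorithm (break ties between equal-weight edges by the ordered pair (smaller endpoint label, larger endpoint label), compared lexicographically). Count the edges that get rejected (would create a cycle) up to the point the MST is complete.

2

Kruskal: consider edges lightest-first.
R1 R8 (2): add. Components now {R6} {R9} {R1,R8} {R7} {R2}
R6 R8 (4): add. Components now {R1,R6,R8} {R9} {R7} {R2}
R2 R7 (6): add. Components now {R1,R6,R8} {R9} {R2,R7}
R1 R2 (7): add. Components now {R1,R2,R6,R7,R8} {R9}
R6 R7 (7): skip — R6 and R7 already connected.
R7 R8 (8): skip — R8 and R7 already connected.
R6 R9 (10): add. Components now {R1,R2,R6,R7,R8,R9}
Edges rejected before the tree was complete: 2.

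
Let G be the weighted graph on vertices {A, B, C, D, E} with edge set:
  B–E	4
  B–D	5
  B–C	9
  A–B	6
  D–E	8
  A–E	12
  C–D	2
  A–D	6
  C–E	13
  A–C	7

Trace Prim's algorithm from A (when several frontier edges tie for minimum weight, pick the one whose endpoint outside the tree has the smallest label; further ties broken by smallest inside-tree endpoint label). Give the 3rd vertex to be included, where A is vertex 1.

Grow the tree from A using Prim:
Step 1: frontier [A–B 6, A–D 6, A–C 7, A–E 12] → take A–B (6); add B.
Step 2: frontier [A–D 6, A–C 7, A–E 12, B–E 4, B–D 5, B–C 9] → take B–E (4); add E.
Step 3: frontier [A–D 6, A–C 7, B–D 5, B–C 9, D–E 8, C–E 13] → take B–D (5); add D.
Step 4: frontier [A–C 7, B–C 9, C–D 2, C–E 13] → take C–D (2); add C.
Vertex order: A, B, E, D, C. The 3rd vertex is E.

E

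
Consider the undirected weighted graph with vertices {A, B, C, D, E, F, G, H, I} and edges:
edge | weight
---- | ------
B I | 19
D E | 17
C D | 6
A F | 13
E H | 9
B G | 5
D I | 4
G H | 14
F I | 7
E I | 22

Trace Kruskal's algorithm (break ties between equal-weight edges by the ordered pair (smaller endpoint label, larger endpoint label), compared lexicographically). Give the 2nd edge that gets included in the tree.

Sort edges by weight, then run Kruskal:
D I (4): add — endpoints in different components.
B G (5): add — endpoints in different components.
C D (6): add — endpoints in different components.
F I (7): add — endpoints in different components.
E H (9): add — endpoints in different components.
A F (13): add — endpoints in different components.
G H (14): add — endpoints in different components.
D E (17): add — endpoints in different components.
The 2nd edge added is B G.

B-G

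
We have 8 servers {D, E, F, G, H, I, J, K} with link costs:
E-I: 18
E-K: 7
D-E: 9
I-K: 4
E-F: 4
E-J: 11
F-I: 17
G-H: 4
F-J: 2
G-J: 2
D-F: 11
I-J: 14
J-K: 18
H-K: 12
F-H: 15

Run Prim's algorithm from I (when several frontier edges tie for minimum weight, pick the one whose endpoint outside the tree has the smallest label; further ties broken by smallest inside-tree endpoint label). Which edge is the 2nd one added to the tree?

Grow the tree from I using Prim:
Step 1: cheapest edge leaving the tree is I-K (4); add K.
Step 2: cheapest edge leaving the tree is E-K (7); add E.
Step 3: cheapest edge leaving the tree is E-F (4); add F.
Step 4: cheapest edge leaving the tree is F-J (2); add J.
Step 5: cheapest edge leaving the tree is G-J (2); add G.
Step 6: cheapest edge leaving the tree is G-H (4); add H.
Step 7: cheapest edge leaving the tree is D-E (9); add D.
The 2nd edge added is E-K.

E-K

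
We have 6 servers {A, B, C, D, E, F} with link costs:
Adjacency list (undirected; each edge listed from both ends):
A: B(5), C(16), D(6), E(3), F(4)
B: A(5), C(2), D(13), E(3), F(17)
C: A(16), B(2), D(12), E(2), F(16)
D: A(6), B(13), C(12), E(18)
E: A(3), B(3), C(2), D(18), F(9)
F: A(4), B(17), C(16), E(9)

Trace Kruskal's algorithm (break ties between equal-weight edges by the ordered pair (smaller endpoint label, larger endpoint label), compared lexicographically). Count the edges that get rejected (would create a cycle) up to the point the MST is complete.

Kruskal: consider edges lightest-first.
B C (2): add. Components now {A} {B,C} {D} {E} {F}
C E (2): add. Components now {A} {B,C,E} {D} {F}
A E (3): add. Components now {A,B,C,E} {D} {F}
B E (3): skip — B and E already connected.
A F (4): add. Components now {A,B,C,E,F} {D}
A B (5): skip — A and B already connected.
A D (6): add. Components now {A,B,C,D,E,F}
Edges rejected before the tree was complete: 2.

2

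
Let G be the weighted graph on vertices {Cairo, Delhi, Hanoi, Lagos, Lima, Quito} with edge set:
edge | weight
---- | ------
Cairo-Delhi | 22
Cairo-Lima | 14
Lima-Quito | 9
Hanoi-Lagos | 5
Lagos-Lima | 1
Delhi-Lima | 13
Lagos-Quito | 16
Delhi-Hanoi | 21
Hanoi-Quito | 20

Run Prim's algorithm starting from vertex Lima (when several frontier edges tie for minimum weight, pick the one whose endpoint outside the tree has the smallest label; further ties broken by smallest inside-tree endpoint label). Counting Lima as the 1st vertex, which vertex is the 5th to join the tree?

Delhi

Prim, starting at Lima.
Step 1: cheapest edge leaving the tree is Lagos-Lima (1); add Lagos.
Step 2: cheapest edge leaving the tree is Hanoi-Lagos (5); add Hanoi.
Step 3: cheapest edge leaving the tree is Lima-Quito (9); add Quito.
Step 4: cheapest edge leaving the tree is Delhi-Lima (13); add Delhi.
Step 5: cheapest edge leaving the tree is Cairo-Lima (14); add Cairo.
Vertex order: Lima, Lagos, Hanoi, Quito, Delhi, Cairo. The 5th vertex is Delhi.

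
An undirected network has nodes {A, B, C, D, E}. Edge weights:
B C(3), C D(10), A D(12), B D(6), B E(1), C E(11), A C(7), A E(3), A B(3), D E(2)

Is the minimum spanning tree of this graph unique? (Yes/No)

No

Kruskal: consider edges lightest-first.
B E (1): add — endpoints in different components.
D E (2): add — endpoints in different components.
A B (3): add — endpoints in different components.
A E (3): skip — A and E already connected.
B C (3): add — endpoints in different components.
Non-tree edge A E has weight 3, equal to the heaviest edge on its tree cycle — swapping gives another MST of the same weight. Not unique.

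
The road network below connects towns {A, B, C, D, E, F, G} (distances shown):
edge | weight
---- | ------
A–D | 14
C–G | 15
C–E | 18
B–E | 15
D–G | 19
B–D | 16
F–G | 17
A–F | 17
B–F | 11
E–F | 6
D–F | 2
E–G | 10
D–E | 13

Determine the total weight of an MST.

Prim's algorithm from A:
Step 1: cheapest edge leaving the tree is A–D (14); add D.
Step 2: cheapest edge leaving the tree is D–F (2); add F.
Step 3: cheapest edge leaving the tree is E–F (6); add E.
Step 4: cheapest edge leaving the tree is E–G (10); add G.
Step 5: cheapest edge leaving the tree is B–F (11); add B.
Step 6: cheapest edge leaving the tree is C–G (15); add C.
MST edges: A–D, D–F, E–F, E–G, B–F, C–G; total weight 14+2+6+10+11+15 = 58.

58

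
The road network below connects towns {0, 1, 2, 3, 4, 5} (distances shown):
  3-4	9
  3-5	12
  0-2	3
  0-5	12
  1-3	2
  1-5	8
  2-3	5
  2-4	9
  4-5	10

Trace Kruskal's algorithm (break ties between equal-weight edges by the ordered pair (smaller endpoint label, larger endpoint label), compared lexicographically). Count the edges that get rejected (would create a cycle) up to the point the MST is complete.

Sort edges by weight, then run Kruskal:
1-3 (2): add. Components now {0} {1,3} {2} {4} {5}
0-2 (3): add. Components now {0,2} {1,3} {4} {5}
2-3 (5): add. Components now {0,1,2,3} {4} {5}
1-5 (8): add. Components now {0,1,2,3,5} {4}
2-4 (9): add. Components now {0,1,2,3,4,5}
Edges rejected before the tree was complete: 0.

0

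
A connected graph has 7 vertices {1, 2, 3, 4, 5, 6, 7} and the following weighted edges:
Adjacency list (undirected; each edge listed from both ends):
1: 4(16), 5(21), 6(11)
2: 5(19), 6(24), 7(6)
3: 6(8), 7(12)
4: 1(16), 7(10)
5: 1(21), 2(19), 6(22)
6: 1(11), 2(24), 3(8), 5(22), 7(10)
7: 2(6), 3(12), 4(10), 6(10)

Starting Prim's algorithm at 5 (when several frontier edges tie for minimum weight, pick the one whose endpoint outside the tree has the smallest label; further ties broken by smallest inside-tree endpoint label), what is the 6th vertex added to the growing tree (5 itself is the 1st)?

3

Prim, starting at 5.
Step 1: frontier [2—5 19, 1—5 21, 5—6 22] → take 2—5 (19); add 2.
Step 2: frontier [2—7 6, 2—6 24, 1—5 21, 5—6 22] → take 2—7 (6); add 7.
Step 3: frontier [2—6 24, 1—5 21, 5—6 22, 4—7 10, 6—7 10, 3—7 12] → take 4—7 (10); add 4.
Step 4: frontier [2—6 24, 1—4 16, 1—5 21, 5—6 22, 6—7 10, 3—7 12] → take 6—7 (10); add 6.
Step 5: frontier [1—4 16, 1—5 21, 3—6 8, 1—6 11, 3—7 12] → take 3—6 (8); add 3.
Step 6: frontier [1—4 16, 1—5 21, 1—6 11] → take 1—6 (11); add 1.
Vertex order: 5, 2, 7, 4, 6, 3, 1. The 6th vertex is 3.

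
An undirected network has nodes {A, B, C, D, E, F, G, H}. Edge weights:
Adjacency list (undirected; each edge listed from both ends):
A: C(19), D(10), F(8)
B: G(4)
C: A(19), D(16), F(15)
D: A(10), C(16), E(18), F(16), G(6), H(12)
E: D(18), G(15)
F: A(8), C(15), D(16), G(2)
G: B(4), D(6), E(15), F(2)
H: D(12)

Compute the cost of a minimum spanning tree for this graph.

62

Kruskal: consider edges lightest-first.
F—G (2): add — endpoints in different components.
B—G (4): add — endpoints in different components.
D—G (6): add — endpoints in different components.
A—F (8): add — endpoints in different components.
A—D (10): skip — A and D already connected.
D—H (12): add — endpoints in different components.
C—F (15): add — endpoints in different components.
E—G (15): add — endpoints in different components.
MST edges: F—G, B—G, D—G, A—F, D—H, C—F, E—G; total weight 2+4+6+8+12+15+15 = 62.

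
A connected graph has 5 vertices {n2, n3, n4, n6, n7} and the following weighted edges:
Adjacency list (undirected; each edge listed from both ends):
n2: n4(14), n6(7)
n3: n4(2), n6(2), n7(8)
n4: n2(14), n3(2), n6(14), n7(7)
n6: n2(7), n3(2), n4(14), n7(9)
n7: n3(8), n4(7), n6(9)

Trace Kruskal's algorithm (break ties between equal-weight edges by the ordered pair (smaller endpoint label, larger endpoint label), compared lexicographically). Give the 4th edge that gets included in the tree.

n4-n7

Sort edges by weight, then run Kruskal:
n3-n4 (2): add. Components now {n7} {n3,n4} {n2} {n6}
n3-n6 (2): add. Components now {n7} {n3,n4,n6} {n2}
n2-n6 (7): add. Components now {n7} {n2,n3,n4,n6}
n4-n7 (7): add. Components now {n2,n3,n4,n6,n7}
The 4th edge added is n4-n7.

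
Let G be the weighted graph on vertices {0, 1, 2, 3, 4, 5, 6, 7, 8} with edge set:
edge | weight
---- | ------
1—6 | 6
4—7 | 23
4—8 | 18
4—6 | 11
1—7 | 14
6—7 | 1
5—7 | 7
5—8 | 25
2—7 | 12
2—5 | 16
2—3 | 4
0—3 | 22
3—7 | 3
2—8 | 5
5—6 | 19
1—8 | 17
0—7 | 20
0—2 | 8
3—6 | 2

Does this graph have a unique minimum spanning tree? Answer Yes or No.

Yes

Kruskal: consider edges lightest-first.
6—7 (1): add — endpoints in different components.
3—6 (2): add — endpoints in different components.
3—7 (3): skip — 3 and 7 already connected.
2—3 (4): add — endpoints in different components.
2—8 (5): add — endpoints in different components.
1—6 (6): add — endpoints in different components.
5—7 (7): add — endpoints in different components.
0—2 (8): add — endpoints in different components.
4—6 (11): add — endpoints in different components.
Every non-tree edge has weight strictly greater than the heaviest edge on the tree path between its endpoints, so the MST is unique.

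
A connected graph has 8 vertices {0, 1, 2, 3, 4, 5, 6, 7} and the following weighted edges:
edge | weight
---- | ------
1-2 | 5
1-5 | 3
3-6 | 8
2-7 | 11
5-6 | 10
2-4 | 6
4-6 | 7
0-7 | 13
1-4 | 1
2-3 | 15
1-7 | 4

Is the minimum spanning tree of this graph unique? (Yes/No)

Yes

Kruskal's algorithm — process edges by increasing weight (ties by edge label):
1-4 (1): add — endpoints in different components.
1-5 (3): add — endpoints in different components.
1-7 (4): add — endpoints in different components.
1-2 (5): add — endpoints in different components.
2-4 (6): skip — 2 and 4 already connected.
4-6 (7): add — endpoints in different components.
3-6 (8): add — endpoints in different components.
5-6 (10): skip — 5 and 6 already connected.
2-7 (11): skip — 2 and 7 already connected.
0-7 (13): add — endpoints in different components.
Every non-tree edge has weight strictly greater than the heaviest edge on the tree path between its endpoints, so the MST is unique.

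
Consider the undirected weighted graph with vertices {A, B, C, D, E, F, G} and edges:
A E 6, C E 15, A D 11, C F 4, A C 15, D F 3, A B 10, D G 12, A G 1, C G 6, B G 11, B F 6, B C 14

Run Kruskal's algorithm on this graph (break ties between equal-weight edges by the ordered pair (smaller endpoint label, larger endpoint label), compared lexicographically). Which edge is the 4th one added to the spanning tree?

Sort edges by weight, then run Kruskal:
A G (1): add. Components now {A,G} {B} {C} {D} {E} {F}
D F (3): add. Components now {A,G} {B} {C} {D,F} {E}
C F (4): add. Components now {A,G} {B} {C,D,F} {E}
A E (6): add. Components now {A,E,G} {B} {C,D,F}
B F (6): add. Components now {A,E,G} {B,C,D,F}
C G (6): add. Components now {A,B,C,D,E,F,G}
The 4th edge added is A E.

A-E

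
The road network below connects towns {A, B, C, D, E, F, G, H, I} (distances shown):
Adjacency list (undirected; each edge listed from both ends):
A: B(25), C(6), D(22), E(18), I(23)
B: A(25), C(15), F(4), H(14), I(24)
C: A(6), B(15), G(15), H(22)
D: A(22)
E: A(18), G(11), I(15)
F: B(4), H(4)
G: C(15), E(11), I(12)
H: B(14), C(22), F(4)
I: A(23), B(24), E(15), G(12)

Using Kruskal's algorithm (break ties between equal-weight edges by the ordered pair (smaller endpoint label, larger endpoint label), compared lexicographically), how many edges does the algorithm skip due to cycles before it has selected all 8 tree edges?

3

Sort edges by weight, then run Kruskal:
B-F (4): add — endpoints in different components.
F-H (4): add — endpoints in different components.
A-C (6): add — endpoints in different components.
E-G (11): add — endpoints in different components.
G-I (12): add — endpoints in different components.
B-H (14): skip — B and H already connected.
B-C (15): add — endpoints in different components.
C-G (15): add — endpoints in different components.
E-I (15): skip — E and I already connected.
A-E (18): skip — A and E already connected.
A-D (22): add — endpoints in different components.
Edges rejected before the tree was complete: 3.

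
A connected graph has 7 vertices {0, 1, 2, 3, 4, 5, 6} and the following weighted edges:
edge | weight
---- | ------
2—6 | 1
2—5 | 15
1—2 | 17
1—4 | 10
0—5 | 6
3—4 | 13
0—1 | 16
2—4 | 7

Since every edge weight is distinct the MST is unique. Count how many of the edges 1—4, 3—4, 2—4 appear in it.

3

Sort edges by weight, then run Kruskal:
2—6 (1): add — endpoints in different components.
0—5 (6): add — endpoints in different components.
2—4 (7): add — endpoints in different components.
1—4 (10): add — endpoints in different components.
3—4 (13): add — endpoints in different components.
2—5 (15): add — endpoints in different components.
MST edge set: {2—6, 0—5, 2—4, 1—4, 3—4, 2—5}.
Of the listed edges, {1—4, 3—4, 2—4} are in the MST → 3.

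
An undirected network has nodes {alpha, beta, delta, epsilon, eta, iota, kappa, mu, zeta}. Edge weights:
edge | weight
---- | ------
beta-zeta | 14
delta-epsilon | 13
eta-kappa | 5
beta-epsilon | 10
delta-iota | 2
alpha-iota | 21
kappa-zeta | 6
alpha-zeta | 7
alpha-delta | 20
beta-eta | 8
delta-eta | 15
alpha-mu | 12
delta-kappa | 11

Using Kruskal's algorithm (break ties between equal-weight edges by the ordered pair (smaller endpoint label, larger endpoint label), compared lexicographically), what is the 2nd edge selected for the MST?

Kruskal's algorithm — process edges by increasing weight (ties by edge label):
delta-iota (2): add — endpoints in different components.
eta-kappa (5): add — endpoints in different components.
kappa-zeta (6): add — endpoints in different components.
alpha-zeta (7): add — endpoints in different components.
beta-eta (8): add — endpoints in different components.
beta-epsilon (10): add — endpoints in different components.
delta-kappa (11): add — endpoints in different components.
alpha-mu (12): add — endpoints in different components.
The 2nd edge added is eta-kappa.

eta-kappa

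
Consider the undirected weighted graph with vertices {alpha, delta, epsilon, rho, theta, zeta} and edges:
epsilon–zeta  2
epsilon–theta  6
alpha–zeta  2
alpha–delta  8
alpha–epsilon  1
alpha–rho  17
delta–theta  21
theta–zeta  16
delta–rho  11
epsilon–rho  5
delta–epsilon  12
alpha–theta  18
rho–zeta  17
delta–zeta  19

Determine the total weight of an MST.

22

Prim, starting at epsilon.
Step 1: frontier [alpha–epsilon 1, epsilon–zeta 2, epsilon–rho 5, epsilon–theta 6, delta–epsilon 12] → take alpha–epsilon (1); add alpha.
Step 2: frontier [alpha–zeta 2, alpha–delta 8, alpha–rho 17, alpha–theta 18, epsilon–zeta 2, epsilon–rho 5, epsilon–theta 6, delta–epsilon 12] → take alpha–zeta (2); add zeta.
Step 3: frontier [alpha–delta 8, alpha–rho 17, alpha–theta 18, epsilon–rho 5, epsilon–theta 6, delta–epsilon 12, theta–zeta 16, rho–zeta 17, delta–zeta 19] → take epsilon–rho (5); add rho.
Step 4: frontier [alpha–delta 8, alpha–theta 18, epsilon–theta 6, delta–epsilon 12, delta–rho 11, theta–zeta 16, delta–zeta 19] → take epsilon–theta (6); add theta.
Step 5: frontier [alpha–delta 8, delta–epsilon 12, delta–rho 11, delta–theta 21, delta–zeta 19] → take alpha–delta (8); add delta.
MST edges: alpha–epsilon, alpha–zeta, epsilon–rho, epsilon–theta, alpha–delta; total weight 1+2+5+6+8 = 22.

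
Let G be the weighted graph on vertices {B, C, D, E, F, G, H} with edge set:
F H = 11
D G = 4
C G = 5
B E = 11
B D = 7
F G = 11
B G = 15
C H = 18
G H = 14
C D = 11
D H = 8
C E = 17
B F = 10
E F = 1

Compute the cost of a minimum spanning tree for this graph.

Kruskal: consider edges lightest-first.
E F (1): add — endpoints in different components.
D G (4): add — endpoints in different components.
C G (5): add — endpoints in different components.
B D (7): add — endpoints in different components.
D H (8): add — endpoints in different components.
B F (10): add — endpoints in different components.
MST edges: E F, D G, C G, B D, D H, B F; total weight 1+4+5+7+8+10 = 35.

35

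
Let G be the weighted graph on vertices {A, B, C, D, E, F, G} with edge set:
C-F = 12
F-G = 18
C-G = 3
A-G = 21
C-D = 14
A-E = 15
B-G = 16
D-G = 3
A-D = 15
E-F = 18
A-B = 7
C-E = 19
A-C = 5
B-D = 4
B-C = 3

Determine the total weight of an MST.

41

Prim, starting at G.
Step 1: cheapest edge leaving the tree is C-G (3); add C.
Step 2: cheapest edge leaving the tree is B-C (3); add B.
Step 3: cheapest edge leaving the tree is D-G (3); add D.
Step 4: cheapest edge leaving the tree is A-C (5); add A.
Step 5: cheapest edge leaving the tree is C-F (12); add F.
Step 6: cheapest edge leaving the tree is A-E (15); add E.
MST edges: C-G, B-C, D-G, A-C, C-F, A-E; total weight 3+3+3+5+12+15 = 41.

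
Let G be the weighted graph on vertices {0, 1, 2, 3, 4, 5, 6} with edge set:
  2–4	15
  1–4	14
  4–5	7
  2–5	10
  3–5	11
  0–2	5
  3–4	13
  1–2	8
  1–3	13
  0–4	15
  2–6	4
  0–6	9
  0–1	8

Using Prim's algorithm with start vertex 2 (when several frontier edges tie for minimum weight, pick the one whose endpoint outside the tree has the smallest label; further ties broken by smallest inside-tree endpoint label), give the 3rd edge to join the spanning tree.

Prim's algorithm from 2:
Step 1: cheapest edge leaving the tree is 2–6 (4); add 6.
Step 2: cheapest edge leaving the tree is 0–2 (5); add 0.
Step 3: cheapest edge leaving the tree is 0–1 (8); add 1.
Step 4: cheapest edge leaving the tree is 2–5 (10); add 5.
Step 5: cheapest edge leaving the tree is 4–5 (7); add 4.
Step 6: cheapest edge leaving the tree is 3–5 (11); add 3.
The 3rd edge added is 0–1.

0-1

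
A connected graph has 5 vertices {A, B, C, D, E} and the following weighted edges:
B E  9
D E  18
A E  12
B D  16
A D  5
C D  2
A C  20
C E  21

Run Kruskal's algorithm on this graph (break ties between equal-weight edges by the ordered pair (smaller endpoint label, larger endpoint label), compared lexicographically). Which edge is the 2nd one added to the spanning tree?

Kruskal's algorithm — process edges by increasing weight (ties by edge label):
C D (2): add — endpoints in different components.
A D (5): add — endpoints in different components.
B E (9): add — endpoints in different components.
A E (12): add — endpoints in different components.
The 2nd edge added is A D.

A-D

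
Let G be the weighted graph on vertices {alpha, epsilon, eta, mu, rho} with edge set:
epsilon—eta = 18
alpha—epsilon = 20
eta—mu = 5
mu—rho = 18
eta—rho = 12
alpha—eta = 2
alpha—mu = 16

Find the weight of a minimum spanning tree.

Grow the tree from alpha using Prim:
Step 1: frontier [alpha—eta 2, alpha—mu 16, alpha—epsilon 20] → take alpha—eta (2); add eta.
Step 2: frontier [alpha—mu 16, alpha—epsilon 20, eta—mu 5, eta—rho 12, epsilon—eta 18] → take eta—mu (5); add mu.
Step 3: frontier [alpha—epsilon 20, eta—rho 12, epsilon—eta 18, mu—rho 18] → take eta—rho (12); add rho.
Step 4: frontier [alpha—epsilon 20, epsilon—eta 18] → take epsilon—eta (18); add epsilon.
MST edges: alpha—eta, eta—mu, eta—rho, epsilon—eta; total weight 2+5+12+18 = 37.

37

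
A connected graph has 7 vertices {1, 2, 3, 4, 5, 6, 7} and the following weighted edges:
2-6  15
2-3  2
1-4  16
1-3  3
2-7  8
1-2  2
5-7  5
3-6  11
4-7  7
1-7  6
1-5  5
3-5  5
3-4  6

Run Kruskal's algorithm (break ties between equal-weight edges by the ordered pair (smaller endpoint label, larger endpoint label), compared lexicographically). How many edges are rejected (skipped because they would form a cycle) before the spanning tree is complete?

5

Kruskal: consider edges lightest-first.
1-2 (2): add — endpoints in different components.
2-3 (2): add — endpoints in different components.
1-3 (3): skip — 1 and 3 already connected.
1-5 (5): add — endpoints in different components.
3-5 (5): skip — 3 and 5 already connected.
5-7 (5): add — endpoints in different components.
1-7 (6): skip — 1 and 7 already connected.
3-4 (6): add — endpoints in different components.
4-7 (7): skip — 4 and 7 already connected.
2-7 (8): skip — 2 and 7 already connected.
3-6 (11): add — endpoints in different components.
Edges rejected before the tree was complete: 5.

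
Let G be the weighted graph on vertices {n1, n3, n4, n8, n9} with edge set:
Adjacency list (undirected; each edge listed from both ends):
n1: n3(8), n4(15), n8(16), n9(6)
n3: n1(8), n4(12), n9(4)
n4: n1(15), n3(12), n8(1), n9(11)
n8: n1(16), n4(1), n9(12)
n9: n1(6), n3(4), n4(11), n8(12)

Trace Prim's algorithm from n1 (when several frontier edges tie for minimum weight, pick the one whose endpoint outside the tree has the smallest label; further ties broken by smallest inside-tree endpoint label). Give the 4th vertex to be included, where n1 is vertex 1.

n4

Prim's algorithm from n1:
Step 1: cheapest edge leaving the tree is n1–n9 (6); add n9.
Step 2: cheapest edge leaving the tree is n3–n9 (4); add n3.
Step 3: cheapest edge leaving the tree is n4–n9 (11); add n4.
Step 4: cheapest edge leaving the tree is n4–n8 (1); add n8.
Vertex order: n1, n9, n3, n4, n8. The 4th vertex is n4.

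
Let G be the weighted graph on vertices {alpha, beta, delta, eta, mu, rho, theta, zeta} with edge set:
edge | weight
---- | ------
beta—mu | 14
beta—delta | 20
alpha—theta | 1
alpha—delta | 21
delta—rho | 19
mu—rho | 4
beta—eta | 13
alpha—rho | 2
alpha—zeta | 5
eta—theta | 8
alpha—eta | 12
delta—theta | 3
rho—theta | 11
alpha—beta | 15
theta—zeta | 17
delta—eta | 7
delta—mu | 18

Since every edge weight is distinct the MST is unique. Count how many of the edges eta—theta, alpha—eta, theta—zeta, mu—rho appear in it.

Sort edges by weight, then run Kruskal:
alpha—theta (1): add — endpoints in different components.
alpha—rho (2): add — endpoints in different components.
delta—theta (3): add — endpoints in different components.
mu—rho (4): add — endpoints in different components.
alpha—zeta (5): add — endpoints in different components.
delta—eta (7): add — endpoints in different components.
eta—theta (8): skip — eta and theta already connected.
rho—theta (11): skip — theta and rho already connected.
alpha—eta (12): skip — eta and alpha already connected.
beta—eta (13): add — endpoints in different components.
MST edge set: {alpha—theta, alpha—rho, delta—theta, mu—rho, alpha—zeta, delta—eta, beta—eta}.
Of the listed edges, {mu—rho} are in the MST → 1.

1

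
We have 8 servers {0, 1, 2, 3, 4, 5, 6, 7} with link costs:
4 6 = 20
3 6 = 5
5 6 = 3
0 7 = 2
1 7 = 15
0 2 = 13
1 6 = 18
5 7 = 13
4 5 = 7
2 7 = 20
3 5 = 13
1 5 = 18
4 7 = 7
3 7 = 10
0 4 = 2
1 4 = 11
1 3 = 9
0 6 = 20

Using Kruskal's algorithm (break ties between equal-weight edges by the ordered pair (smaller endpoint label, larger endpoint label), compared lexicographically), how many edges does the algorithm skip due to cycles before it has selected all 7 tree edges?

3

Kruskal's algorithm — process edges by increasing weight (ties by edge label):
0 4 (2): add — endpoints in different components.
0 7 (2): add — endpoints in different components.
5 6 (3): add — endpoints in different components.
3 6 (5): add — endpoints in different components.
4 5 (7): add — endpoints in different components.
4 7 (7): skip — 4 and 7 already connected.
1 3 (9): add — endpoints in different components.
3 7 (10): skip — 3 and 7 already connected.
1 4 (11): skip — 1 and 4 already connected.
0 2 (13): add — endpoints in different components.
Edges rejected before the tree was complete: 3.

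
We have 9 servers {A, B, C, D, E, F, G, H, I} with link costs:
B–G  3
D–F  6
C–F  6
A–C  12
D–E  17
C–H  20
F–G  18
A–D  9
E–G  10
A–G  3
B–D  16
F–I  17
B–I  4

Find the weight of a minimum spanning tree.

Kruskal's algorithm — process edges by increasing weight (ties by edge label):
A–G (3): add — endpoints in different components.
B–G (3): add — endpoints in different components.
B–I (4): add — endpoints in different components.
C–F (6): add — endpoints in different components.
D–F (6): add — endpoints in different components.
A–D (9): add — endpoints in different components.
E–G (10): add — endpoints in different components.
A–C (12): skip — A and C already connected.
B–D (16): skip — B and D already connected.
D–E (17): skip — D and E already connected.
F–I (17): skip — F and I already connected.
F–G (18): skip — F and G already connected.
C–H (20): add — endpoints in different components.
MST edges: A–G, B–G, B–I, C–F, D–F, A–D, E–G, C–H; total weight 3+3+4+6+6+9+10+20 = 61.

61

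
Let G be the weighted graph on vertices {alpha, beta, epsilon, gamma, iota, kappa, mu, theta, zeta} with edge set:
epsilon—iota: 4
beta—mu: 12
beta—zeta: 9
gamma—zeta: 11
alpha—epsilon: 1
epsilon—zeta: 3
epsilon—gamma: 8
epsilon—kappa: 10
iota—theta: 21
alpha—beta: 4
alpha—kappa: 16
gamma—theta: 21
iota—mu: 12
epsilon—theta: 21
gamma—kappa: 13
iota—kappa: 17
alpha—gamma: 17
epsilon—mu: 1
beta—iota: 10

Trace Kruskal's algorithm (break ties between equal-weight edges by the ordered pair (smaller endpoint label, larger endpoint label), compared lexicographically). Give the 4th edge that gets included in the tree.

Kruskal's algorithm — process edges by increasing weight (ties by edge label):
alpha—epsilon (1): add — endpoints in different components.
epsilon—mu (1): add — endpoints in different components.
epsilon—zeta (3): add — endpoints in different components.
alpha—beta (4): add — endpoints in different components.
epsilon—iota (4): add — endpoints in different components.
epsilon—gamma (8): add — endpoints in different components.
beta—zeta (9): skip — zeta and beta already connected.
beta—iota (10): skip — beta and iota already connected.
epsilon—kappa (10): add — endpoints in different components.
gamma—zeta (11): skip — zeta and gamma already connected.
beta—mu (12): skip — beta and mu already connected.
iota—mu (12): skip — iota and mu already connected.
gamma—kappa (13): skip — gamma and kappa already connected.
alpha—kappa (16): skip — kappa and alpha already connected.
alpha—gamma (17): skip — gamma and alpha already connected.
iota—kappa (17): skip — kappa and iota already connected.
epsilon—theta (21): add — endpoints in different components.
The 4th edge added is alpha—beta.

alpha-beta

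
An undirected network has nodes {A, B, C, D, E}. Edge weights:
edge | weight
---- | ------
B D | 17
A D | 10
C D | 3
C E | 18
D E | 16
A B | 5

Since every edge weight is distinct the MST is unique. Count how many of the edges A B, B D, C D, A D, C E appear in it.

3

Kruskal's algorithm — process edges by increasing weight (ties by edge label):
C D (3): add. Components now {A} {B} {C,D} {E}
A B (5): add. Components now {A,B} {C,D} {E}
A D (10): add. Components now {A,B,C,D} {E}
D E (16): add. Components now {A,B,C,D,E}
MST edge set: {C D, A B, A D, D E}.
Of the listed edges, {A B, C D, A D} are in the MST → 3.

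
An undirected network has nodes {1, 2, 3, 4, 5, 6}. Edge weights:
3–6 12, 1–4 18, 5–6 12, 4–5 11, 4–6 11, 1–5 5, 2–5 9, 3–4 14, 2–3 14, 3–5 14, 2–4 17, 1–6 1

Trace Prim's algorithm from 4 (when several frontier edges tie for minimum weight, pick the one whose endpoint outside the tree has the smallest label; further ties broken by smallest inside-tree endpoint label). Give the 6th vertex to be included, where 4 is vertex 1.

Prim, starting at 4.
Step 1: cheapest edge leaving the tree is 4–5 (11); add 5.
Step 2: cheapest edge leaving the tree is 1–5 (5); add 1.
Step 3: cheapest edge leaving the tree is 1–6 (1); add 6.
Step 4: cheapest edge leaving the tree is 2–5 (9); add 2.
Step 5: cheapest edge leaving the tree is 3–6 (12); add 3.
Vertex order: 4, 5, 1, 6, 2, 3. The 6th vertex is 3.

3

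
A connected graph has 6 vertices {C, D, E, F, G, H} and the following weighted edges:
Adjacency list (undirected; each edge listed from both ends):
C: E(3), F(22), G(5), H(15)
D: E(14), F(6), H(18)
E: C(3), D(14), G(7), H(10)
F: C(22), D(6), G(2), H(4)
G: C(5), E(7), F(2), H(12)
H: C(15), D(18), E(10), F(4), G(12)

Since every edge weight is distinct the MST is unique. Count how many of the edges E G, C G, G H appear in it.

Sort edges by weight, then run Kruskal:
F G (2): add. Components now {C} {D} {E} {F,G} {H}
C E (3): add. Components now {C,E} {D} {F,G} {H}
F H (4): add. Components now {C,E} {D} {F,G,H}
C G (5): add. Components now {C,E,F,G,H} {D}
D F (6): add. Components now {C,D,E,F,G,H}
MST edge set: {F G, C E, F H, C G, D F}.
Of the listed edges, {C G} are in the MST → 1.

1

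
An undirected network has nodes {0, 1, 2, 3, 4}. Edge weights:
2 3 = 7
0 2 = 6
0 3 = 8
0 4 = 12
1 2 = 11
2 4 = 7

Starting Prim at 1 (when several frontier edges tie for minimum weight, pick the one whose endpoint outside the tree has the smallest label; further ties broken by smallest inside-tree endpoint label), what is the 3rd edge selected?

Grow the tree from 1 using Prim:
Step 1: cheapest edge leaving the tree is 1 2 (11); add 2.
Step 2: cheapest edge leaving the tree is 0 2 (6); add 0.
Step 3: cheapest edge leaving the tree is 2 3 (7); add 3.
Step 4: cheapest edge leaving the tree is 2 4 (7); add 4.
The 3rd edge added is 2 3.

2-3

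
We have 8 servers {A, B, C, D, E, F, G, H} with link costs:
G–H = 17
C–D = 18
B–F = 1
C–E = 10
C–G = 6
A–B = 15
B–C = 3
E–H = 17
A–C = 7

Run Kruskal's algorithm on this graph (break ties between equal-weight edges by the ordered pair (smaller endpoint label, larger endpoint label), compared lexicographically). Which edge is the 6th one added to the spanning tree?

E-H

Kruskal's algorithm — process edges by increasing weight (ties by edge label):
B–F (1): add — endpoints in different components.
B–C (3): add — endpoints in different components.
C–G (6): add — endpoints in different components.
A–C (7): add — endpoints in different components.
C–E (10): add — endpoints in different components.
A–B (15): skip — A and B already connected.
E–H (17): add — endpoints in different components.
G–H (17): skip — G and H already connected.
C–D (18): add — endpoints in different components.
The 6th edge added is E–H.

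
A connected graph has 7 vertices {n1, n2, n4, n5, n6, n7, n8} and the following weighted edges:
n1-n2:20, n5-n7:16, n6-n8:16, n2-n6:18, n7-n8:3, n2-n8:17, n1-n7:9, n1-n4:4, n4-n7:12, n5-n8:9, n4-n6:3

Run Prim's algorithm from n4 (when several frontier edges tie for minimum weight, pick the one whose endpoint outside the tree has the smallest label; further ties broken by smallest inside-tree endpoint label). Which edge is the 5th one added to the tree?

Grow the tree from n4 using Prim:
Step 1: frontier [n4-n6 3, n1-n4 4, n4-n7 12] → take n4-n6 (3); add n6.
Step 2: frontier [n1-n4 4, n4-n7 12, n6-n8 16, n2-n6 18] → take n1-n4 (4); add n1.
Step 3: frontier [n1-n7 9, n1-n2 20, n4-n7 12, n6-n8 16, n2-n6 18] → take n1-n7 (9); add n7.
Step 4: frontier [n1-n2 20, n6-n8 16, n2-n6 18, n7-n8 3, n5-n7 16] → take n7-n8 (3); add n8.
Step 5: frontier [n1-n2 20, n2-n6 18, n5-n7 16, n5-n8 9, n2-n8 17] → take n5-n8 (9); add n5.
Step 6: frontier [n1-n2 20, n2-n6 18, n2-n8 17] → take n2-n8 (17); add n2.
The 5th edge added is n5-n8.

n5-n8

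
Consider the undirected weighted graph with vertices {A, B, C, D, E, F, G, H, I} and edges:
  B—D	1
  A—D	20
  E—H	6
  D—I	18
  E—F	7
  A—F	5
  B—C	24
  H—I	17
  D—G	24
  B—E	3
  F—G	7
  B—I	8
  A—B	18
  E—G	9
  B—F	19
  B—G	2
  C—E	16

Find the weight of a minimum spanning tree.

48

Kruskal: consider edges lightest-first.
B—D (1): add — endpoints in different components.
B—G (2): add — endpoints in different components.
B—E (3): add — endpoints in different components.
A—F (5): add — endpoints in different components.
E—H (6): add — endpoints in different components.
E—F (7): add — endpoints in different components.
F—G (7): skip — F and G already connected.
B—I (8): add — endpoints in different components.
E—G (9): skip — E and G already connected.
C—E (16): add — endpoints in different components.
MST edges: B—D, B—G, B—E, A—F, E—H, E—F, B—I, C—E; total weight 1+2+3+5+6+7+8+16 = 48.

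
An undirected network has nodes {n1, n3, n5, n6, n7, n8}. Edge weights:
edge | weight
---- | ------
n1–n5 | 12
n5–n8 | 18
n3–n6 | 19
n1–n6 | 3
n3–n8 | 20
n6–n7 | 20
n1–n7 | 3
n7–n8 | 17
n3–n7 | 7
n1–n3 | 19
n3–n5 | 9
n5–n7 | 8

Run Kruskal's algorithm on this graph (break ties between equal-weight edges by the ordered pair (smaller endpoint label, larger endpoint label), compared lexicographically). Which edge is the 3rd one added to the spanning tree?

Kruskal: consider edges lightest-first.
n1–n6 (3): add. Components now {n5} {n1,n6} {n3} {n8} {n7}
n1–n7 (3): add. Components now {n5} {n1,n6,n7} {n3} {n8}
n3–n7 (7): add. Components now {n5} {n1,n3,n6,n7} {n8}
n5–n7 (8): add. Components now {n1,n3,n5,n6,n7} {n8}
n3–n5 (9): skip — n5 and n3 already connected.
n1–n5 (12): skip — n5 and n1 already connected.
n7–n8 (17): add. Components now {n1,n3,n5,n6,n7,n8}
The 3rd edge added is n3–n7.

n3-n7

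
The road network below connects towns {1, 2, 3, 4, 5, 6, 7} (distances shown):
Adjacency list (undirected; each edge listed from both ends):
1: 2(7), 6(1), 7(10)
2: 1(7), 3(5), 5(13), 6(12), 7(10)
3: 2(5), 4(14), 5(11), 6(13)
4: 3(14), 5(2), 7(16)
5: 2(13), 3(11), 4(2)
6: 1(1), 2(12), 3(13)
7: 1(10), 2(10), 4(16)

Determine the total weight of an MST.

Grow the tree from 7 using Prim:
Step 1: cheapest edge leaving the tree is 1–7 (10); add 1.
Step 2: cheapest edge leaving the tree is 1–6 (1); add 6.
Step 3: cheapest edge leaving the tree is 1–2 (7); add 2.
Step 4: cheapest edge leaving the tree is 2–3 (5); add 3.
Step 5: cheapest edge leaving the tree is 3–5 (11); add 5.
Step 6: cheapest edge leaving the tree is 4–5 (2); add 4.
MST edges: 1–7, 1–6, 1–2, 2–3, 3–5, 4–5; total weight 10+1+7+5+11+2 = 36.

36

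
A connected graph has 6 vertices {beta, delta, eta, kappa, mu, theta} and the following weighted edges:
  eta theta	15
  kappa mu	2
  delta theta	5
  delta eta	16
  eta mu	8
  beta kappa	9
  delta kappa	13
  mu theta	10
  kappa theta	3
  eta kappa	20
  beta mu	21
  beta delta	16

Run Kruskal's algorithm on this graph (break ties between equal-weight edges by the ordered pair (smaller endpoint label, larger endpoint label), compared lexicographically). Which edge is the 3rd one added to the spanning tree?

Kruskal's algorithm — process edges by increasing weight (ties by edge label):
kappa mu (2): add. Components now {kappa,mu} {delta} {eta} {theta} {beta}
kappa theta (3): add. Components now {kappa,mu,theta} {delta} {eta} {beta}
delta theta (5): add. Components now {delta,kappa,mu,theta} {eta} {beta}
eta mu (8): add. Components now {delta,eta,kappa,mu,theta} {beta}
beta kappa (9): add. Components now {beta,delta,eta,kappa,mu,theta}
The 3rd edge added is delta theta.

delta-theta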